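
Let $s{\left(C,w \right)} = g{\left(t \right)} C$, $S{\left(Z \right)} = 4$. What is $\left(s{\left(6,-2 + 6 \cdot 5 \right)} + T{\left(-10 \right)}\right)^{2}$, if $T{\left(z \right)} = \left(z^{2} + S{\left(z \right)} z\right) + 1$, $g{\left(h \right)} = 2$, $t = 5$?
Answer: $5329$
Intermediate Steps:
$s{\left(C,w \right)} = 2 C$
$T{\left(z \right)} = 1 + z^{2} + 4 z$ ($T{\left(z \right)} = \left(z^{2} + 4 z\right) + 1 = 1 + z^{2} + 4 z$)
$\left(s{\left(6,-2 + 6 \cdot 5 \right)} + T{\left(-10 \right)}\right)^{2} = \left(2 \cdot 6 + \left(1 + \left(-10\right)^{2} + 4 \left(-10\right)\right)\right)^{2} = \left(12 + \left(1 + 100 - 40\right)\right)^{2} = \left(12 + 61\right)^{2} = 73^{2} = 5329$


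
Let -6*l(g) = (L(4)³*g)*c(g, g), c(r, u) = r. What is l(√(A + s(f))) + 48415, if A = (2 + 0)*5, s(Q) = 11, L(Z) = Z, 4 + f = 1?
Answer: 48191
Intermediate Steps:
f = -3 (f = -4 + 1 = -3)
A = 10 (A = 2*5 = 10)
l(g) = -32*g²/3 (l(g) = -4³*g*g/6 = -64*g*g/6 = -32*g²/3)
l(√(A + s(f))) + 48415 = -32*(√(10 + 11))²/3 + 48415 = -32*(√21)²/3 + 48415 = -32/3*21 + 48415 = -224 + 48415 = 48191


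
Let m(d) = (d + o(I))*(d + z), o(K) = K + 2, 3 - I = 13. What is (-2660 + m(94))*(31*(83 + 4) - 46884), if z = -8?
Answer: -209269632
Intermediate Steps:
I = -10 (I = 3 - 1*13 = 3 - 13 = -10)
o(K) = 2 + K
m(d) = (-8 + d)² (m(d) = (d + (2 - 10))*(d - 8) = (d - 8)*(-8 + d) = (-8 + d)*(-8 + d) = (-8 + d)²)
(-2660 + m(94))*(31*(83 + 4) - 46884) = (-2660 + (64 + 94² - 16*94))*(31*(83 + 4) - 46884) = (-2660 + (64 + 8836 - 1504))*(31*87 - 46884) = (-2660 + 7396)*(2697 - 46884) = 4736*(-44187) = -209269632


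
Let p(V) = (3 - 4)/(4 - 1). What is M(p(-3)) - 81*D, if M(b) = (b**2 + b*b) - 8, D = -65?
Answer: 47315/9 ≈ 5257.2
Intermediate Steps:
p(V) = -1/3
M(b) = -8 + 2*b**2 (M(b) = (b**2 + b**2) - 8 = 2*b**2 - 8 = -8 + 2*b**2)
M(p(-3)) - 81*D = (-8 + 2*(-1/3)**2) - 81*(-65) = (-8 + 2*(1/9)) + 5265 = (-8 + 2/9) + 5265 = -70/9 + 5265 = 47315/9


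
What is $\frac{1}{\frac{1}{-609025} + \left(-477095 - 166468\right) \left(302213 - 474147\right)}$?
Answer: $\frac{609025}{67388836011799049} \approx 9.0375 \cdot 10^{-12}$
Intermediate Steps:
$\frac{1}{\frac{1}{-609025} + \left(-477095 - 166468\right) \left(302213 - 474147\right)} = \frac{1}{- \frac{1}{609025} - -110650360842} = \frac{1}{- \frac{1}{609025} + 110650360842} = \frac{1}{\frac{67388836011799049}{609025}} = \frac{609025}{67388836011799049}$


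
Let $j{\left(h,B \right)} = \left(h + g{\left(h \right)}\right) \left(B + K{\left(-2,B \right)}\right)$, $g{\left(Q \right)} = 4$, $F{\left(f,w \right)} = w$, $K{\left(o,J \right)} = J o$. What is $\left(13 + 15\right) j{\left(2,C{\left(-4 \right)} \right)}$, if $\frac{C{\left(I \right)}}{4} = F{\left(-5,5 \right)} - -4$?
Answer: $-6048$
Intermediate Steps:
$C{\left(I \right)} = 36$ ($C{\left(I \right)} = 4 \left(5 - -4\right) = 4 \left(5 + 4\right) = 4 \cdot 9 = 36$)
$j{\left(h,B \right)} = - B \left(4 + h\right)$ ($j{\left(h,B \right)} = \left(h + 4\right) \left(B + B \left(-2\right)\right) = \left(4 + h\right) \left(B - 2 B\right) = \left(4 + h\right) \left(- B\right) = - B \left(4 + h\right)$)
$\left(13 + 15\right) j{\left(2,C{\left(-4 \right)} \right)} = \left(13 + 15\right) 36 \left(-4 - 2\right) = 28 \cdot 36 \left(-4 - 2\right) = 28 \cdot 36 \left(-6\right) = 28 \left(-216\right) = -6048$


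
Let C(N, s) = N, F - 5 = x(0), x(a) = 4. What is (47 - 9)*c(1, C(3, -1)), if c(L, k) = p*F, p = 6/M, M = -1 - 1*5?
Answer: -342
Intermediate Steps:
F = 9 (F = 5 + 4 = 9)
M = -6 (M = -1 - 5 = -6)
p = -1 (p = 6/(-6) = 6*(-⅙) = -1)
c(L, k) = -9 (c(L, k) = -1*9 = -9)
(47 - 9)*c(1, C(3, -1)) = (47 - 9)*(-9) = 38*(-9) = -342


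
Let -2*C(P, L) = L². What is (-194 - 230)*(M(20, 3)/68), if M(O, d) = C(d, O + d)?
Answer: 28037/17 ≈ 1649.2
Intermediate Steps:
C(P, L) = -L²/2
M(O, d) = -(O + d)²/2
(-194 - 230)*(M(20, 3)/68) = (-194 - 230)*(-(20 + 3)²/2/68) = -424*(-½*23²)/68 = -424*(-½*529)/68 = -(-112148)/68 = -424*(-529/136) = 28037/17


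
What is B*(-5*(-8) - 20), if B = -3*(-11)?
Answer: 660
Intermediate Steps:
B = 33
B*(-5*(-8) - 20) = 33*(-5*(-8) - 20) = 33*(40 - 20) = 33*20 = 660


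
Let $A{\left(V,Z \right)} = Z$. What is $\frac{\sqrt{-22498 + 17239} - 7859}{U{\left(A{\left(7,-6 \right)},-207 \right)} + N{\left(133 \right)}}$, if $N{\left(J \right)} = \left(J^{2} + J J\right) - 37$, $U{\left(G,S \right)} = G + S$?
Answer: $- \frac{7859}{35128} + \frac{i \sqrt{5259}}{35128} \approx -0.22372 + 0.0020644 i$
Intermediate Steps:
$N{\left(J \right)} = -37 + 2 J^{2}$ ($N{\left(J \right)} = \left(J^{2} + J^{2}\right) - 37 = 2 J^{2} - 37 = -37 + 2 J^{2}$)
$\frac{\sqrt{-22498 + 17239} - 7859}{U{\left(A{\left(7,-6 \right)},-207 \right)} + N{\left(133 \right)}} = \frac{\sqrt{-22498 + 17239} - 7859}{\left(-6 - 207\right) - \left(37 - 2 \cdot 133^{2}\right)} = \frac{\sqrt{-5259} - 7859}{-213 + \left(-37 + 2 \cdot 17689\right)} = \frac{i \sqrt{5259} - 7859}{-213 + \left(-37 + 35378\right)} = \frac{-7859 + i \sqrt{5259}}{-213 + 35341} = \frac{-7859 + i \sqrt{5259}}{35128} = \left(-7859 + i \sqrt{5259}\right) \frac{1}{35128} = - \frac{7859}{35128} + \frac{i \sqrt{5259}}{35128}$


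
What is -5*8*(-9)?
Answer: 360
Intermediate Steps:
-5*8*(-9) = -40*(-9) = 360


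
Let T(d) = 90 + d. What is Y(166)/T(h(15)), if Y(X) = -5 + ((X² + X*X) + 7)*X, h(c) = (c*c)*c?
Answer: 1307107/495 ≈ 2640.6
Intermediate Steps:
h(c) = c³ (h(c) = c²*c = c³)
Y(X) = -5 + X*(7 + 2*X²) (Y(X) = -5 + ((X² + X²) + 7)*X = -5 + (2*X² + 7)*X = -5 + (7 + 2*X²)*X = -5 + X*(7 + 2*X²))
Y(166)/T(h(15)) = (-5 + 2*166³ + 7*166)/(90 + 15³) = (-5 + 2*4574296 + 1162)/(90 + 3375) = (-5 + 9148592 + 1162)/3465 = 9149749*(1/3465) = 1307107/495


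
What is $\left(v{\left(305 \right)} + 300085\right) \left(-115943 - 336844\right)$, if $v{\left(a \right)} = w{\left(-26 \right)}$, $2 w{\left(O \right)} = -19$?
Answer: $- \frac{271740570837}{2} \approx -1.3587 \cdot 10^{11}$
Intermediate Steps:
$w{\left(O \right)} = - \frac{19}{2}$ ($w{\left(O \right)} = \frac{1}{2} \left(-19\right) = - \frac{19}{2}$)
$v{\left(a \right)} = - \frac{19}{2}$
$\left(v{\left(305 \right)} + 300085\right) \left(-115943 - 336844\right) = \left(- \frac{19}{2} + 300085\right) \left(-115943 - 336844\right) = \frac{600151}{2} \left(-452787\right) = - \frac{271740570837}{2}$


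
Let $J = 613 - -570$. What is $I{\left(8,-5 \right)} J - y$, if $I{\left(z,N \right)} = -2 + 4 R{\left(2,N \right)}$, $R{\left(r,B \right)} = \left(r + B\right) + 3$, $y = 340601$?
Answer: $-342967$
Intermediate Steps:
$R{\left(r,B \right)} = 3 + B + r$ ($R{\left(r,B \right)} = \left(B + r\right) + 3 = 3 + B + r$)
$I{\left(z,N \right)} = 18 + 4 N$ ($I{\left(z,N \right)} = -2 + 4 \left(3 + N + 2\right) = -2 + 4 \left(5 + N\right) = -2 + \left(20 + 4 N\right) = 18 + 4 N$)
$J = 1183$ ($J = 613 + 570 = 1183$)
$I{\left(8,-5 \right)} J - y = \left(18 + 4 \left(-5\right)\right) 1183 - 340601 = \left(18 - 20\right) 1183 - 340601 = \left(-2\right) 1183 - 340601 = -2366 - 340601 = -342967$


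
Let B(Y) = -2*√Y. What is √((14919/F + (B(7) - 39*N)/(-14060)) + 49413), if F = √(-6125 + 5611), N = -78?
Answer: √(161293258966334430 + 464324470*√7 - 94744387312350*I*√514)/1806710 ≈ 222.29 - 1.4801*I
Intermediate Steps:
F = I*√514 (F = √(-514) = I*√514 ≈ 22.672*I)
√((14919/F + (B(7) - 39*N)/(-14060)) + 49413) = √((14919/((I*√514)) + (-2*√7 - 39*(-78))/(-14060)) + 49413) = √((14919*(-I*√514/514) + (-2*√7 + 3042)*(-1/14060)) + 49413) = √((-14919*I*√514/514 + (3042 - 2*√7)*(-1/14060)) + 49413) = √((-14919*I*√514/514 + (-1521/7030 + √7/7030)) + 49413) = √((-1521/7030 + √7/7030 - 14919*I*√514/514) + 49413) = √(347371869/7030 + √7/7030 - 14919*I*√514/514)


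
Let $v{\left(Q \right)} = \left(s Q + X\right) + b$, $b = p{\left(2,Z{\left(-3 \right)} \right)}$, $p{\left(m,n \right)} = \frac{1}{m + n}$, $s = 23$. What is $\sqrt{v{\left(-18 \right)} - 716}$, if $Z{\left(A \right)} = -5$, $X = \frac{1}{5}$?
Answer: $\frac{2 i \sqrt{63570}}{15} \approx 33.617 i$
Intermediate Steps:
$X = \frac{1}{5} \approx 0.2$
$b = - \frac{1}{3}$ ($b = \frac{1}{2 - 5} = \frac{1}{-3} = - \frac{1}{3} \approx -0.33333$)
$v{\left(Q \right)} = - \frac{2}{15} + 23 Q$ ($v{\left(Q \right)} = \left(23 Q + \frac{1}{5}\right) - \frac{1}{3} = \left(\frac{1}{5} + 23 Q\right) - \frac{1}{3} = - \frac{2}{15} + 23 Q$)
$\sqrt{v{\left(-18 \right)} - 716} = \sqrt{\left(- \frac{2}{15} + 23 \left(-18\right)\right) - 716} = \sqrt{\left(- \frac{2}{15} - 414\right) - 716} = \sqrt{- \frac{6212}{15} - 716} = \sqrt{- \frac{16952}{15}} = \frac{2 i \sqrt{63570}}{15}$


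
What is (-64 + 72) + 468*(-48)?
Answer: -22456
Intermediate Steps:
(-64 + 72) + 468*(-48) = 8 - 22464 = -22456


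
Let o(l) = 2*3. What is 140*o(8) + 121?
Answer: 961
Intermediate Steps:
o(l) = 6
140*o(8) + 121 = 140*6 + 121 = 840 + 121 = 961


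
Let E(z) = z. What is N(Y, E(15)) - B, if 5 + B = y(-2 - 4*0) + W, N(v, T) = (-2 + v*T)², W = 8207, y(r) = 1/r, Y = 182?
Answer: 14867565/2 ≈ 7.4338e+6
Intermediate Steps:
N(v, T) = (-2 + T*v)²
B = 16403/2 (B = -5 + (1/(-2 - 4*0) + 8207) = -5 + (1/(-2 + 0) + 8207) = -5 + (1/(-2) + 8207) = -5 + (-½ + 8207) = -5 + 16413/2 = 16403/2 ≈ 8201.5)
N(Y, E(15)) - B = (-2 + 15*182)² - 1*16403/2 = (-2 + 2730)² - 16403/2 = 2728² - 16403/2 = 7441984 - 16403/2 = 14867565/2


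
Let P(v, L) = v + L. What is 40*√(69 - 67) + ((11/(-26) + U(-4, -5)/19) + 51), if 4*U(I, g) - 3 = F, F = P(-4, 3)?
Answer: 12499/247 + 40*√2 ≈ 107.17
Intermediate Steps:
P(v, L) = L + v
F = -1 (F = 3 - 4 = -1)
U(I, g) = ½ (U(I, g) = ¾ + (¼)*(-1) = ¾ - ¼ = ½)
40*√(69 - 67) + ((11/(-26) + U(-4, -5)/19) + 51) = 40*√(69 - 67) + ((11/(-26) + (½)/19) + 51) = 40*√2 + ((11*(-1/26) + (½)*(1/19)) + 51) = 40*√2 + ((-11/26 + 1/38) + 51) = 40*√2 + (-98/247 + 51) = 40*√2 + 12499/247 = 12499/247 + 40*√2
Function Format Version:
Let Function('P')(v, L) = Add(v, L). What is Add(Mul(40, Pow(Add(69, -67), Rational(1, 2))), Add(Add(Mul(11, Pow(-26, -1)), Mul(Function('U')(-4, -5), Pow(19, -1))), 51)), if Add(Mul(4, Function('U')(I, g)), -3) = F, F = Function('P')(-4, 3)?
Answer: Add(Rational(12499, 247), Mul(40, Pow(2, Rational(1, 2)))) ≈ 107.17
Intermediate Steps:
Function('P')(v, L) = Add(L, v)
F = -1 (F = Add(3, -4) = -1)
Function('U')(I, g) = Rational(1, 2) (Function('U')(I, g) = Add(Rational(3, 4), Mul(Rational(1, 4), -1)) = Add(Rational(3, 4), Rational(-1, 4)) = Rational(1, 2))
Add(Mul(40, Pow(Add(69, -67), Rational(1, 2))), Add(Add(Mul(11, Pow(-26, -1)), Mul(Function('U')(-4, -5), Pow(19, -1))), 51)) = Add(Mul(40, Pow(Add(69, -67), Rational(1, 2))), Add(Add(Mul(11, Pow(-26, -1)), Mul(Rational(1, 2), Pow(19, -1))), 51)) = Add(Mul(40, Pow(2, Rational(1, 2))), Add(Add(Mul(11, Rational(-1, 26)), Mul(Rational(1, 2), Rational(1, 19))), 51)) = Add(Mul(40, Pow(2, Rational(1, 2))), Add(Add(Rational(-11, 26), Rational(1, 38)), 51)) = Add(Mul(40, Pow(2, Rational(1, 2))), Add(Rational(-98, 247), 51)) = Add(Mul(40, Pow(2, Rational(1, 2))), Rational(12499, 247)) = Add(Rational(12499, 247), Mul(40, Pow(2, Rational(1, 2))))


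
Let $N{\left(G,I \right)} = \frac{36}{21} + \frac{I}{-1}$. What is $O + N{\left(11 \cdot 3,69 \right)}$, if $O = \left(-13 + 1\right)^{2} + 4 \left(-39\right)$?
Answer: $- \frac{555}{7} \approx -79.286$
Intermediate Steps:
$N{\left(G,I \right)} = \frac{12}{7} - I$ ($N{\left(G,I \right)} = 36 \cdot \frac{1}{21} + I \left(-1\right) = \frac{12}{7} - I$)
$O = -12$ ($O = \left(-12\right)^{2} - 156 = 144 - 156 = -12$)
$O + N{\left(11 \cdot 3,69 \right)} = -12 + \left(\frac{12}{7} - 69\right) = -12 - \frac{471}{7} = - \frac{555}{7}$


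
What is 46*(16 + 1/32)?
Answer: 11799/16 ≈ 737.44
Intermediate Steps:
46*(16 + 1/32) = 46*(513/32) = 11799/16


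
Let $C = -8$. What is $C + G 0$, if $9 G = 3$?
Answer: $-8$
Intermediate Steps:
$G = \frac{1}{3}$ ($G = \frac{1}{9} \cdot 3 = \frac{1}{3} \approx 0.33333$)
$C + G 0 = -8 + \frac{1}{3} \cdot 0 = -8 + 0 = -8$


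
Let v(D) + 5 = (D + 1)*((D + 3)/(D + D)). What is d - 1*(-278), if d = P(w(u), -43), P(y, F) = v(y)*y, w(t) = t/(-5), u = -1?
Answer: 6973/25 ≈ 278.92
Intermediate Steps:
v(D) = -5 + (1 + D)*(3 + D)/(2*D) (v(D) = -5 + (D + 1)*((D + 3)/(D + D)) = -5 + (1 + D)*((3 + D)/((2*D))) = -5 + (1 + D)*((3 + D)*(1/(2*D))) = -5 + (1 + D)*((3 + D)/(2*D)) = -5 + (1 + D)*(3 + D)/(2*D))
w(t) = -t/5 (w(t) = t*(-⅕) = -t/5)
P(y, F) = 3/2 + y*(-6 + y)/2 (P(y, F) = ((3 + y*(-6 + y))/(2*y))*y = 3/2 + y*(-6 + y)/2)
d = 23/25 (d = 3/2 + (-⅕*(-1))*(-6 - ⅕*(-1))/2 = 3/2 + (½)*(⅕)*(-6 + ⅕) = 3/2 + (½)*(⅕)*(-29/5) = 3/2 - 29/50 = 23/25 ≈ 0.92000)
d - 1*(-278) = 23/25 - 1*(-278) = 23/25 + 278 = 6973/25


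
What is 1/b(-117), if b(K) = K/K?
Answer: 1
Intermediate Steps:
b(K) = 1
1/b(-117) = 1/1 = 1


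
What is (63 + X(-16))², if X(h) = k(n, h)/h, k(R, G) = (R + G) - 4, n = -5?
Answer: 1067089/256 ≈ 4168.3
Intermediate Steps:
k(R, G) = -4 + G + R (k(R, G) = (G + R) - 4 = -4 + G + R)
X(h) = (-9 + h)/h (X(h) = (-4 + h - 5)/h = (-9 + h)/h)
(63 + X(-16))² = (63 + (-9 - 16)/(-16))² = (63 - 1/16*(-25))² = (63 + 25/16)² = (1033/16)² = 1067089/256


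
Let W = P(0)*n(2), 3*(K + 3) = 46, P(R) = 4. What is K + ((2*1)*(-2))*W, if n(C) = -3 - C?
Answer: 277/3 ≈ 92.333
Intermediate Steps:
K = 37/3 (K = -3 + (⅓)*46 = -3 + 46/3 = 37/3 ≈ 12.333)
W = -20 (W = 4*(-3 - 1*2) = 4*(-3 - 2) = 4*(-5) = -20)
K + ((2*1)*(-2))*W = 37/3 + ((2*1)*(-2))*(-20) = 37/3 + (2*(-2))*(-20) = 37/3 - 4*(-20) = 37/3 + 80 = 277/3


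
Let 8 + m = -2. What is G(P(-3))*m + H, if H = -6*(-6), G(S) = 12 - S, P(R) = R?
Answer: -114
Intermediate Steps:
m = -10 (m = -8 - 2 = -10)
H = 36
G(P(-3))*m + H = (12 - 1*(-3))*(-10) + 36 = (12 + 3)*(-10) + 36 = 15*(-10) + 36 = -150 + 36 = -114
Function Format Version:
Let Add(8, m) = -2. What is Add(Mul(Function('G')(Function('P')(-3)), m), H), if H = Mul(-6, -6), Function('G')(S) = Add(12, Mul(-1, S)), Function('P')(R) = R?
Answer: -114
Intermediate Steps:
m = -10 (m = Add(-8, -2) = -10)
H = 36
Add(Mul(Function('G')(Function('P')(-3)), m), H) = Add(Mul(Add(12, Mul(-1, -3)), -10), 36) = Add(Mul(Add(12, 3), -10), 36) = Add(Mul(15, -10), 36) = Add(-150, 36) = -114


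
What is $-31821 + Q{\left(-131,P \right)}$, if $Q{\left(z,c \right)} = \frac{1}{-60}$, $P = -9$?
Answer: $- \frac{1909261}{60} \approx -31821.0$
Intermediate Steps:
$Q{\left(z,c \right)} = - \frac{1}{60}$
$-31821 + Q{\left(-131,P \right)} = -31821 - \frac{1}{60} = - \frac{1909261}{60}$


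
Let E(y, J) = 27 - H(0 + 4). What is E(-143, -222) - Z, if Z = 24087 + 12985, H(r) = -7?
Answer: -37038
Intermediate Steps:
E(y, J) = 34 (E(y, J) = 27 - 1*(-7) = 27 + 7 = 34)
Z = 37072
E(-143, -222) - Z = 34 - 1*37072 = 34 - 37072 = -37038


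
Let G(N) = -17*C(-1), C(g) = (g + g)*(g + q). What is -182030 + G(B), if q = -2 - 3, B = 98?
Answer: -182234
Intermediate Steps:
q = -5
C(g) = 2*g*(-5 + g) (C(g) = (g + g)*(g - 5) = (2*g)*(-5 + g) = 2*g*(-5 + g))
G(N) = -204 (G(N) = -34*(-1)*(-5 - 1) = -34*(-1)*(-6) = -17*12 = -204)
-182030 + G(B) = -182030 - 204 = -182234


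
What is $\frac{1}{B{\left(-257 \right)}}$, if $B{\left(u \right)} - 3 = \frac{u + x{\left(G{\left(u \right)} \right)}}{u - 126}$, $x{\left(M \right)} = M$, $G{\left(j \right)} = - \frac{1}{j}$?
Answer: $\frac{98431}{361341} \approx 0.2724$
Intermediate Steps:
$B{\left(u \right)} = 3 + \frac{u - \frac{1}{u}}{-126 + u}$ ($B{\left(u \right)} = 3 + \frac{u - \frac{1}{u}}{u - 126} = 3 + \frac{u - \frac{1}{u}}{-126 + u}$)
$\frac{1}{B{\left(-257 \right)}} = \frac{1}{\frac{1}{-257} \frac{1}{-126 - 257} \left(-1 - -97146 + 4 \left(-257\right)^{2}\right)} = \frac{1}{\left(- \frac{1}{257}\right) \frac{1}{-383} \left(-1 + 97146 + 4 \cdot 66049\right)} = \frac{1}{\left(- \frac{1}{257}\right) \left(- \frac{1}{383}\right) \left(-1 + 97146 + 264196\right)} = \frac{1}{\left(- \frac{1}{257}\right) \left(- \frac{1}{383}\right) 361341} = \frac{1}{\frac{361341}{98431}} = \frac{98431}{361341}$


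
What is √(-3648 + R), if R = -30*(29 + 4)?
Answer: I*√4638 ≈ 68.103*I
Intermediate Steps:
R = -990 (R = -30*33 = -990)
√(-3648 + R) = √(-3648 - 990) = √(-4638) = I*√4638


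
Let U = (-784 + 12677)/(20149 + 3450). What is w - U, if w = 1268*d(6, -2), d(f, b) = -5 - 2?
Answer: -209476617/23599 ≈ -8876.5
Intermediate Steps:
d(f, b) = -7
U = 11893/23599 ≈ 0.50396
w = -8876 (w = 1268*(-7) = -8876)
w - U = -8876 - 1*11893/23599 = -8876 - 11893/23599 = -209476617/23599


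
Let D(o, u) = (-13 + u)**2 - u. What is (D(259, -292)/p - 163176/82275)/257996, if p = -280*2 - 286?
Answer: -2605234357/5985907093800 ≈ -0.00043523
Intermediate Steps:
p = -846 (p = -560 - 286 = -846)
(D(259, -292)/p - 163176/82275)/257996 = (((-13 - 292)**2 - 1*(-292))/(-846) - 163176/82275)/257996 = (((-305)**2 + 292)*(-1/846) - 163176*1/82275)*(1/257996) = ((93025 + 292)*(-1/846) - 54392/27425)*(1/257996) = (93317*(-1/846) - 54392/27425)*(1/257996) = (-93317/846 - 54392/27425)*(1/257996) = -2605234357/23201550*1/257996 = -2605234357/5985907093800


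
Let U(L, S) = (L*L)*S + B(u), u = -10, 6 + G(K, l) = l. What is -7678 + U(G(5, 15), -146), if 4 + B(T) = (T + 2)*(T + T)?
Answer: -19348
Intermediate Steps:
G(K, l) = -6 + l
B(T) = -4 + 2*T*(2 + T) (B(T) = -4 + (T + 2)*(T + T) = -4 + (2 + T)*(2*T) = -4 + 2*T*(2 + T))
U(L, S) = 156 + S*L**2 (U(L, S) = (L*L)*S + (-4 + 2*(-10)**2 + 4*(-10)) = L**2*S + (-4 + 2*100 - 40) = S*L**2 + (-4 + 200 - 40) = S*L**2 + 156 = 156 + S*L**2)
-7678 + U(G(5, 15), -146) = -7678 + (156 - 146*(-6 + 15)**2) = -7678 + (156 - 146*9**2) = -7678 + (156 - 146*81) = -7678 + (156 - 11826) = -7678 - 11670 = -19348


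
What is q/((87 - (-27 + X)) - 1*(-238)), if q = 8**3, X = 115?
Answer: 512/237 ≈ 2.1603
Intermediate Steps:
q = 512
q/((87 - (-27 + X)) - 1*(-238)) = 512/((87 - (-27 + 115)) - 1*(-238)) = 512/((87 - 1*88) + 238) = 512/((87 - 88) + 238) = 512/(-1 + 238) = 512/237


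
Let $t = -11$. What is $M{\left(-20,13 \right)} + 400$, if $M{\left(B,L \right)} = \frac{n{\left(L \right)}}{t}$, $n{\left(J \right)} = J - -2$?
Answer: $\frac{4385}{11} \approx 398.64$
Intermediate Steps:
$n{\left(J \right)} = 2 + J$ ($n{\left(J \right)} = J + 2 = 2 + J$)
$M{\left(B,L \right)} = - \frac{2}{11} - \frac{L}{11}$ ($M{\left(B,L \right)} = \frac{2 + L}{-11} = \left(2 + L\right) \left(- \frac{1}{11}\right) = - \frac{2}{11} - \frac{L}{11}$)
$M{\left(-20,13 \right)} + 400 = \left(- \frac{2}{11} - \frac{13}{11}\right) + 400 = - \frac{15}{11} + 400 = \frac{4385}{11}$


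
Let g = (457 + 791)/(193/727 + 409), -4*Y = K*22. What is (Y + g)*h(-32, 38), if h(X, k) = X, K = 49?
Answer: 39639328/4649 ≈ 8526.4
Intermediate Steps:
Y = -539/2 (Y = -49*22/4 = -¼*1078 = -539/2 ≈ -269.50)
g = 28353/9298 (g = 1248/(193*(1/727) + 409) = 1248/(193/727 + 409) = 1248/(297536/727) = 1248*(727/297536) = 28353/9298 ≈ 3.0494)
(Y + g)*h(-32, 38) = (-539/2 + 28353/9298)*(-32) = -1238729/4649*(-32) = 39639328/4649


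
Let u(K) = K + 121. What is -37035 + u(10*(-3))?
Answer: -36944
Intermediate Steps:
u(K) = 121 + K
-37035 + u(10*(-3)) = -37035 + (121 + 10*(-3)) = -37035 + (121 - 30) = -37035 + 91 = -36944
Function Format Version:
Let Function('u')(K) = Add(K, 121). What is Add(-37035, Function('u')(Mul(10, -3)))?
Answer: -36944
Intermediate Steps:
Function('u')(K) = Add(121, K)
Add(-37035, Function('u')(Mul(10, -3))) = Add(-37035, Add(121, Mul(10, -3))) = Add(-37035, Add(121, -30)) = Add(-37035, 91) = -36944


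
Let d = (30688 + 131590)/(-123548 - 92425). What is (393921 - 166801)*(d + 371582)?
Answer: 18226724542856960/215973 ≈ 8.4394e+10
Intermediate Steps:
d = -162278/215973 (d = 162278/(-215973) = 162278*(-1/215973) = -162278/215973 ≈ -0.75138)
(393921 - 166801)*(d + 371582) = (393921 - 166801)*(-162278/215973 + 371582) = 227120*(80251517008/215973) = 18226724542856960/215973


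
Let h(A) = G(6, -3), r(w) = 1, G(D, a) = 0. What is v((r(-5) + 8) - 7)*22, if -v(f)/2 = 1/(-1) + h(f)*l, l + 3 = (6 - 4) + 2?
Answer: 44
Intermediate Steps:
h(A) = 0
l = 1 (l = -3 + ((6 - 4) + 2) = -3 + (2 + 2) = -3 + 4 = 1)
v(f) = 2 (v(f) = -2*(1/(-1) + 0*1) = -2*(-1 + 0) = -2*(-1) = 2)
v((r(-5) + 8) - 7)*22 = 2*22 = 44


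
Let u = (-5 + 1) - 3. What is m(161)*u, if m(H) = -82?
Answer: 574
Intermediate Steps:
u = -7 (u = -4 - 3 = -7)
m(161)*u = -82*(-7) = 574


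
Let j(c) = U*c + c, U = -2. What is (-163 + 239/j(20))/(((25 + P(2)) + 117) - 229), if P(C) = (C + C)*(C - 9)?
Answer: 3499/2300 ≈ 1.5213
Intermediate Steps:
P(C) = 2*C*(-9 + C) (P(C) = (2*C)*(-9 + C) = 2*C*(-9 + C))
j(c) = -c (j(c) = -2*c + c = -c)
(-163 + 239/j(20))/(((25 + P(2)) + 117) - 229) = (-163 + 239/((-1*20)))/(((25 + 2*2*(-9 + 2)) + 117) - 229) = (-163 + 239/(-20))/(((25 + 2*2*(-7)) + 117) - 229) = (-163 + 239*(-1/20))/(((25 - 28) + 117) - 229) = (-163 - 239/20)/((-3 + 117) - 229) = -3499/(20*(114 - 229)) = -3499/20/(-115) = -3499/20*(-1/115) = 3499/2300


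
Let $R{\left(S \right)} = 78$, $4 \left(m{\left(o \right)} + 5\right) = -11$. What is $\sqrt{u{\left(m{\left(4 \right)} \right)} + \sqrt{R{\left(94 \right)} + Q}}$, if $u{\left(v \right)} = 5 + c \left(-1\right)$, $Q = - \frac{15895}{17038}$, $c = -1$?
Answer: $\frac{\sqrt{1741760664 + 17038 \sqrt{22372069622}}}{17038} \approx 3.8443$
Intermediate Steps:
$Q = - \frac{15895}{17038}$ ($Q = \left(-15895\right) \frac{1}{17038} = - \frac{15895}{17038} \approx -0.93291$)
$m{\left(o \right)} = - \frac{31}{4}$ ($m{\left(o \right)} = -5 + \frac{1}{4} \left(-11\right) = -5 - \frac{11}{4} = - \frac{31}{4}$)
$u{\left(v \right)} = 6$ ($u{\left(v \right)} = 5 - -1 = 5 + 1 = 6$)
$\sqrt{u{\left(m{\left(4 \right)} \right)} + \sqrt{R{\left(94 \right)} + Q}} = \sqrt{6 + \sqrt{78 - \frac{15895}{17038}}} = \sqrt{6 + \sqrt{\frac{1313069}{17038}}} = \sqrt{6 + \frac{\sqrt{22372069622}}{17038}}$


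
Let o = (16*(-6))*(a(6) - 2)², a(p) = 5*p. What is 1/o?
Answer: -1/75264 ≈ -1.3287e-5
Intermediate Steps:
o = -75264 (o = (16*(-6))*(5*6 - 2)² = -96*(30 - 2)² = -96*28² = -96*784 = -75264)
1/o = 1/(-75264) = -1/75264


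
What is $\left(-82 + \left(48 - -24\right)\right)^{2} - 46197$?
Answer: $-46097$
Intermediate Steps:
$\left(-82 + \left(48 - -24\right)\right)^{2} - 46197 = \left(-82 + \left(48 + 24\right)\right)^{2} - 46197 = \left(-82 + 72\right)^{2} - 46197 = \left(-10\right)^{2} - 46197 = 100 - 46197 = -46097$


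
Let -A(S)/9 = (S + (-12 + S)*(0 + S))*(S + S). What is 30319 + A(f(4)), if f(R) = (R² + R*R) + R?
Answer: -552881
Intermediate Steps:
f(R) = R + 2*R² (f(R) = (R² + R²) + R = 2*R² + R = R + 2*R²)
A(S) = -18*S*(S + S*(-12 + S)) (A(S) = -9*(S + (-12 + S)*(0 + S))*(S + S) = -9*(S + (-12 + S)*S)*2*S = -9*(S + S*(-12 + S))*2*S = -18*S*(S + S*(-12 + S)))
30319 + A(f(4)) = 30319 + 18*(4*(1 + 2*4))²*(11 - 4*(1 + 2*4)) = 30319 + 18*(4*(1 + 8))²*(11 - 4*(1 + 8)) = 30319 + 18*(4*9)²*(11 - 4*9) = 30319 + 18*36²*(11 - 1*36) = 30319 + 18*1296*(11 - 36) = 30319 + 18*1296*(-25) = 30319 - 583200 = -552881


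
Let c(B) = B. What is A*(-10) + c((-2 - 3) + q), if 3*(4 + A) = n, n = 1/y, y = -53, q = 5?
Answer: 6370/159 ≈ 40.063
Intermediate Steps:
n = -1/53 (n = 1/(-53) = -1/53 ≈ -0.018868)
A = -637/159 (A = -4 + (⅓)*(-1/53) = -4 - 1/159 = -637/159 ≈ -4.0063)
A*(-10) + c((-2 - 3) + q) = -637/159*(-10) + ((-2 - 3) + 5) = 6370/159 + (-5 + 5) = 6370/159 + 0 = 6370/159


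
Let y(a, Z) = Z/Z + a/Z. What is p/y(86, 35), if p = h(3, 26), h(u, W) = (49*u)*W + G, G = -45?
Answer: 132195/121 ≈ 1092.5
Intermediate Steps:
h(u, W) = -45 + 49*W*u (h(u, W) = (49*u)*W - 45 = 49*W*u - 45 = -45 + 49*W*u)
p = 3777 (p = -45 + 49*26*3 = -45 + 3822 = 3777)
y(a, Z) = 1 + a/Z
p/y(86, 35) = 3777/(((35 + 86)/35)) = 3777/(((1/35)*121)) = 3777/(121/35) = 3777*(35/121) = 132195/121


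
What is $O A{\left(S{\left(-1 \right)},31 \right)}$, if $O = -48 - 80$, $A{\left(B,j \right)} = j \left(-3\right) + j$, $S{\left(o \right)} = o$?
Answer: $7936$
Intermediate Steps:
$A{\left(B,j \right)} = - 2 j$ ($A{\left(B,j \right)} = - 3 j + j = - 2 j$)
$O = -128$
$O A{\left(S{\left(-1 \right)},31 \right)} = - 128 \left(\left(-2\right) 31\right) = \left(-128\right) \left(-62\right) = 7936$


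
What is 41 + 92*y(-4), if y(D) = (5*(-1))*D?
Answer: 1881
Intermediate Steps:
y(D) = -5*D
41 + 92*y(-4) = 41 + 92*(-5*(-4)) = 41 + 92*20 = 41 + 1840 = 1881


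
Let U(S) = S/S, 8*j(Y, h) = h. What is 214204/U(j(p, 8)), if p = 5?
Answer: 214204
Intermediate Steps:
j(Y, h) = h/8
U(S) = 1
214204/U(j(p, 8)) = 214204/1 = 214204*1 = 214204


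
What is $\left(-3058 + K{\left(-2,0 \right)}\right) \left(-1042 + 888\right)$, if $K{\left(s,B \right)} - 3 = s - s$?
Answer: $470470$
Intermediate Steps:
$K{\left(s,B \right)} = 3$ ($K{\left(s,B \right)} = 3 + \left(s - s\right) = 3 + 0 = 3$)
$\left(-3058 + K{\left(-2,0 \right)}\right) \left(-1042 + 888\right) = \left(-3058 + 3\right) \left(-1042 + 888\right) = \left(-3055\right) \left(-154\right) = 470470$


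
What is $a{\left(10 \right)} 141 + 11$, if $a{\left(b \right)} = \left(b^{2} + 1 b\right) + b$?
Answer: $16931$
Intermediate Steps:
$a{\left(b \right)} = b^{2} + 2 b$ ($a{\left(b \right)} = \left(b^{2} + b\right) + b = \left(b + b^{2}\right) + b = b^{2} + 2 b$)
$a{\left(10 \right)} 141 + 11 = 10 \left(2 + 10\right) 141 + 11 = 10 \cdot 12 \cdot 141 + 11 = 120 \cdot 141 + 11 = 16920 + 11 = 16931$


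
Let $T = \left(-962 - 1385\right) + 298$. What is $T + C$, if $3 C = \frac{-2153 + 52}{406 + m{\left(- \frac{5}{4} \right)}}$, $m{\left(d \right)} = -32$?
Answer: $- \frac{209189}{102} \approx -2050.9$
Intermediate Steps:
$T = -2049$ ($T = -2347 + 298 = -2049$)
$C = - \frac{191}{102}$ ($C = \frac{\left(-2153 + 52\right) \frac{1}{406 - 32}}{3} = \frac{\left(-2101\right) \frac{1}{374}}{3} = \frac{1}{3} \left(- \frac{191}{34}\right) = - \frac{191}{102} \approx -1.8725$)
$T + C = -2049 - \frac{191}{102} = - \frac{209189}{102}$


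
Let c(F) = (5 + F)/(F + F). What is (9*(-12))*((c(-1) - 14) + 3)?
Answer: 1404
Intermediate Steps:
c(F) = (5 + F)/(2*F) (c(F) = (5 + F)/((2*F)) = (5 + F)*(1/(2*F)) = (5 + F)/(2*F))
(9*(-12))*((c(-1) - 14) + 3) = (9*(-12))*(((1/2)*(5 - 1)/(-1) - 14) + 3) = -108*(((1/2)*(-1)*4 - 14) + 3) = -108*((-2 - 14) + 3) = -108*(-16 + 3) = -108*(-13) = 1404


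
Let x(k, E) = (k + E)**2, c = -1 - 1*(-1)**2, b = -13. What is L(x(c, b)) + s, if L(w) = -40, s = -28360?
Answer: -28400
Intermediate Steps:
c = -2 (c = -1 - 1*1 = -1 - 1 = -2)
x(k, E) = (E + k)**2
L(x(c, b)) + s = -40 - 28360 = -28400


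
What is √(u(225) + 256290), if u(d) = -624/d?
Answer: √57664626/15 ≈ 506.25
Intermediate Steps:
√(u(225) + 256290) = √(-624/225 + 256290) = √(-624*1/225 + 256290) = √(-208/75 + 256290) = √(19221542/75) = √57664626/15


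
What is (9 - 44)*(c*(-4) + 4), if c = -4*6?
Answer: -3500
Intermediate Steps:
c = -24
(9 - 44)*(c*(-4) + 4) = (9 - 44)*(-24*(-4) + 4) = -35*(96 + 4) = -35*100 = -3500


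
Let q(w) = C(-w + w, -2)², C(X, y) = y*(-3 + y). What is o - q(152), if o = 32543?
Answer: 32443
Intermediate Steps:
q(w) = 100 (q(w) = (-2*(-3 - 2))² = (-2*(-5))² = 10² = 100)
o - q(152) = 32543 - 1*100 = 32543 - 100 = 32443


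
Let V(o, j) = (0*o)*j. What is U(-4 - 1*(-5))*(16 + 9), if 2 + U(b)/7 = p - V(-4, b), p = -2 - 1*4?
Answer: -1400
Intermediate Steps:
V(o, j) = 0 (V(o, j) = 0*j = 0)
p = -6 (p = -2 - 4 = -6)
U(b) = -56 (U(b) = -14 + 7*(-6 - 1*0) = -14 + 7*(-6 + 0) = -14 + 7*(-6) = -14 - 42 = -56)
U(-4 - 1*(-5))*(16 + 9) = -56*(16 + 9) = -56*25 = -1400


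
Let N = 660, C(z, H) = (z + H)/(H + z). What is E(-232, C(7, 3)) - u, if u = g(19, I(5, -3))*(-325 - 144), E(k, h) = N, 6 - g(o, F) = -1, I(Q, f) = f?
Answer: 3943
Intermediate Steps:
C(z, H) = 1 (C(z, H) = (H + z)/(H + z) = 1)
g(o, F) = 7 (g(o, F) = 6 - 1*(-1) = 6 + 1 = 7)
E(k, h) = 660
u = -3283 (u = 7*(-325 - 144) = 7*(-469) = -3283)
E(-232, C(7, 3)) - u = 660 - 1*(-3283) = 660 + 3283 = 3943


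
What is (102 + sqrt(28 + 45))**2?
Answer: (102 + sqrt(73))**2 ≈ 12220.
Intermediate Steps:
(102 + sqrt(28 + 45))**2 = (102 + sqrt(73))**2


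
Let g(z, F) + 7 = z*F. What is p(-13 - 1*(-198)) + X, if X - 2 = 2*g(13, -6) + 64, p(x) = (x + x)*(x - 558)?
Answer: -138114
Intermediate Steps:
g(z, F) = -7 + F*z (g(z, F) = -7 + z*F = -7 + F*z)
p(x) = 2*x*(-558 + x) (p(x) = (2*x)*(-558 + x) = 2*x*(-558 + x))
X = -104 (X = 2 + (2*(-7 - 6*13) + 64) = 2 + (2*(-7 - 78) + 64) = 2 + (2*(-85) + 64) = 2 + (-170 + 64) = 2 - 106 = -104)
p(-13 - 1*(-198)) + X = 2*(-13 - 1*(-198))*(-558 + (-13 - 1*(-198))) - 104 = 2*(-13 + 198)*(-558 + (-13 + 198)) - 104 = 2*185*(-558 + 185) - 104 = 2*185*(-373) - 104 = -138010 - 104 = -138114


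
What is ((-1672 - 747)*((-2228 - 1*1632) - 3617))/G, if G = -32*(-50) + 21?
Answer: 18086863/1621 ≈ 11158.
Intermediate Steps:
G = 1621 (G = 1600 + 21 = 1621)
((-1672 - 747)*((-2228 - 1*1632) - 3617))/G = ((-1672 - 747)*((-2228 - 1*1632) - 3617))/1621 = -2419*((-2228 - 1632) - 3617)*(1/1621) = -2419*(-3860 - 3617)*(1/1621) = -2419*(-7477)*(1/1621) = 18086863*(1/1621) = 18086863/1621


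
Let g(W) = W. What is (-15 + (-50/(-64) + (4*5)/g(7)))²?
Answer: 6477025/50176 ≈ 129.09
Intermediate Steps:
(-15 + (-50/(-64) + (4*5)/g(7)))² = (-15 + (-50/(-64) + (4*5)/7))² = (-15 + (-50*(-1/64) + 20*(⅐)))² = (-15 + (25/32 + 20/7))² = (-15 + 815/224)² = (-2545/224)² = 6477025/50176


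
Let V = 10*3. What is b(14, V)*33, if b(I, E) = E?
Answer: 990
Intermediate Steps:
V = 30
b(14, V)*33 = 30*33 = 990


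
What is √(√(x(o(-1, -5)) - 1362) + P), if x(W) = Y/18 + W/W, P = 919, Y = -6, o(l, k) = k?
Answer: √(8271 + 6*I*√3063)/3 ≈ 30.321 + 0.60843*I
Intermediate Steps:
x(W) = ⅔ (x(W) = -6/18 + W/W = -6*1/18 + 1 = -⅓ + 1 = ⅔)
√(√(x(o(-1, -5)) - 1362) + P) = √(√(⅔ - 1362) + 919) = √(√(-4084/3) + 919) = √(2*I*√3063/3 + 919) = √(919 + 2*I*√3063/3)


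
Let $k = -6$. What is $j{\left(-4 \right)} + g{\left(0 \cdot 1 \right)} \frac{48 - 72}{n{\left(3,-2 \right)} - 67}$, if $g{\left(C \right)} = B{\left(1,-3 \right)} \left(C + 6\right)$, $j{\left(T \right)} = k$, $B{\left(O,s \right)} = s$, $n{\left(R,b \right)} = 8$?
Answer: $- \frac{786}{59} \approx -13.322$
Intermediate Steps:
$j{\left(T \right)} = -6$
$g{\left(C \right)} = -18 - 3 C$ ($g{\left(C \right)} = - 3 \left(C + 6\right) = - 3 \left(6 + C\right) = -18 - 3 C$)
$j{\left(-4 \right)} + g{\left(0 \cdot 1 \right)} \frac{48 - 72}{n{\left(3,-2 \right)} - 67} = -6 + \left(-18 - 3 \cdot 0 \cdot 1\right) \frac{48 - 72}{8 - 67} = -6 + \left(-18 - 0\right) \left(- \frac{24}{-59}\right) = -6 + \left(-18 + 0\right) \left(\left(-24\right) \left(- \frac{1}{59}\right)\right) = -6 - \frac{432}{59} = - \frac{786}{59}$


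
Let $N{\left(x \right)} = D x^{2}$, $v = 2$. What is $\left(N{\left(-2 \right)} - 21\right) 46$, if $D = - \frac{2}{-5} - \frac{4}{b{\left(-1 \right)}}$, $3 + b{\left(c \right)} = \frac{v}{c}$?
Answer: $- \frac{3726}{5} \approx -745.2$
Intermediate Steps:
$b{\left(c \right)} = -3 + \frac{2}{c}$
$D = \frac{6}{5}$ ($D = - \frac{2}{-5} - \frac{4}{-3 + \frac{2}{-1}} = \left(-2\right) \left(- \frac{1}{5}\right) - \frac{4}{-3 + 2 \left(-1\right)} = \frac{2}{5} - \frac{4}{-3 - 2} = \frac{2}{5} - \frac{4}{-5} = \frac{2}{5} - - \frac{4}{5} = \frac{2}{5} + \frac{4}{5} = \frac{6}{5} \approx 1.2$)
$N{\left(x \right)} = \frac{6 x^{2}}{5}$
$\left(N{\left(-2 \right)} - 21\right) 46 = \left(\frac{6 \left(-2\right)^{2}}{5} - 21\right) 46 = \left(\frac{6}{5} \cdot 4 - 21\right) 46 = \left(\frac{24}{5} - 21\right) 46 = \left(- \frac{81}{5}\right) 46 = - \frac{3726}{5}$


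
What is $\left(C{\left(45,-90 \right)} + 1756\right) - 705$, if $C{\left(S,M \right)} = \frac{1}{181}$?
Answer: $\frac{190232}{181} \approx 1051.0$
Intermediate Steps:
$C{\left(S,M \right)} = \frac{1}{181}$
$\left(C{\left(45,-90 \right)} + 1756\right) - 705 = \left(\frac{1}{181} + 1756\right) - 705 = \frac{317837}{181} - 705 = \frac{190232}{181}$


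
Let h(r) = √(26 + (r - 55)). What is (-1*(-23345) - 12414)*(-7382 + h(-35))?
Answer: -80692642 + 87448*I ≈ -8.0693e+7 + 87448.0*I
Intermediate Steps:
h(r) = √(-29 + r) (h(r) = √(26 + (-55 + r)) = √(-29 + r))
(-1*(-23345) - 12414)*(-7382 + h(-35)) = (-1*(-23345) - 12414)*(-7382 + √(-29 - 35)) = (23345 - 12414)*(-7382 + √(-64)) = 10931*(-7382 + 8*I) = -80692642 + 87448*I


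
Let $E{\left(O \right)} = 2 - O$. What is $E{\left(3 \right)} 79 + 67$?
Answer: $-12$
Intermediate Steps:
$E{\left(3 \right)} 79 + 67 = \left(2 - 3\right) 79 + 67 = \left(-1\right) 79 + 67 = -79 + 67 = -12$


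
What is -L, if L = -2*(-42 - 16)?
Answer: -116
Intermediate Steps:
L = 116 (L = -2*(-58) = 116)
-L = -1*116 = -116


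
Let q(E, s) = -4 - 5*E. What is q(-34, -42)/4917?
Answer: 166/4917 ≈ 0.033760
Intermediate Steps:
q(-34, -42)/4917 = (-4 - 5*(-34))/4917 = (-4 + 170)*(1/4917) = 166*(1/4917) = 166/4917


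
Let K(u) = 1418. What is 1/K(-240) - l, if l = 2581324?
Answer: -3660317431/1418 ≈ -2.5813e+6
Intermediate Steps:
1/K(-240) - l = 1/1418 - 1*2581324 = 1/1418 - 2581324 = -3660317431/1418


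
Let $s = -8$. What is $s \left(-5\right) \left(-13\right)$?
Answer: $-520$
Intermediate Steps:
$s \left(-5\right) \left(-13\right) = \left(-8\right) \left(-5\right) \left(-13\right) = 40 \left(-13\right) = -520$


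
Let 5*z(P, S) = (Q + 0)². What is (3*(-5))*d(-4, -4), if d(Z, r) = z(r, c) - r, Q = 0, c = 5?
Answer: -60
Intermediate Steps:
z(P, S) = 0 (z(P, S) = (0 + 0)²/5 = (⅕)*0² = (⅕)*0 = 0)
d(Z, r) = -r (d(Z, r) = 0 - r = -r)
(3*(-5))*d(-4, -4) = (3*(-5))*(-1*(-4)) = -15*4 = -60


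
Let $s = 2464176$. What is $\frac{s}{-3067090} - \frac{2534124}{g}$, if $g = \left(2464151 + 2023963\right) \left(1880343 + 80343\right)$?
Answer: $- \frac{69500705407933997}{86505526449337905} \approx -0.80342$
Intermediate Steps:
$g = 8799782286204$ ($g = 4488114 \cdot 1960686 = 8799782286204$)
$\frac{s}{-3067090} - \frac{2534124}{g} = \frac{2464176}{-3067090} - \frac{2534124}{8799782286204} = 2464176 \left(- \frac{1}{3067090}\right) - \frac{211177}{733315190517} = - \frac{94776}{117965} - \frac{211177}{733315190517} = - \frac{69500705407933997}{86505526449337905}$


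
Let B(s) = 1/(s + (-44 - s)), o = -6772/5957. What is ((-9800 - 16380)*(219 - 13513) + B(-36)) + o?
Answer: 91223260723435/262108 ≈ 3.4804e+8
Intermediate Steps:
o = -6772/5957 (o = -6772*1/5957 = -6772/5957 ≈ -1.1368)
B(s) = -1/44 (B(s) = 1/(-44) = -1/44)
((-9800 - 16380)*(219 - 13513) + B(-36)) + o = ((-9800 - 16380)*(219 - 13513) - 1/44) - 6772/5957 = (-26180*(-13294) - 1/44) - 6772/5957 = (348036920 - 1/44) - 6772/5957 = 15313624479/44 - 6772/5957 = 91223260723435/262108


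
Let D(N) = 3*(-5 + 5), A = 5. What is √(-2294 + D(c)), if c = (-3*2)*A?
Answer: I*√2294 ≈ 47.896*I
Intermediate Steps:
c = -30 (c = -3*2*5 = -6*5 = -30)
D(N) = 0 (D(N) = 3*0 = 0)
√(-2294 + D(c)) = √(-2294 + 0) = √(-2294) = I*√2294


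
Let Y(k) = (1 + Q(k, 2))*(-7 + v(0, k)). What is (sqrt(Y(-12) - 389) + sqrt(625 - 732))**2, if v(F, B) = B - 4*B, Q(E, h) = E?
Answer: -815 - 4*sqrt(18939) ≈ -1365.5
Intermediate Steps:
v(F, B) = -3*B
Y(k) = (1 + k)*(-7 - 3*k)
(sqrt(Y(-12) - 389) + sqrt(625 - 732))**2 = (sqrt((-7 - 10*(-12) - 3*(-12)**2) - 389) + sqrt(625 - 732))**2 = (sqrt((-7 + 120 - 3*144) - 389) + sqrt(-107))**2 = (sqrt((-7 + 120 - 432) - 389) + I*sqrt(107))**2 = (sqrt(-319 - 389) + I*sqrt(107))**2 = (sqrt(-708) + I*sqrt(107))**2 = (2*I*sqrt(177) + I*sqrt(107))**2 = (I*sqrt(107) + 2*I*sqrt(177))**2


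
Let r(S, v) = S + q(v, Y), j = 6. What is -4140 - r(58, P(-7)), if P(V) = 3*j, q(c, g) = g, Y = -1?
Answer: -4197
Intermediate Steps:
P(V) = 18 (P(V) = 3*6 = 18)
r(S, v) = -1 + S (r(S, v) = S - 1 = -1 + S)
-4140 - r(58, P(-7)) = -4140 - (-1 + 58) = -4140 - 1*57 = -4140 - 57 = -4197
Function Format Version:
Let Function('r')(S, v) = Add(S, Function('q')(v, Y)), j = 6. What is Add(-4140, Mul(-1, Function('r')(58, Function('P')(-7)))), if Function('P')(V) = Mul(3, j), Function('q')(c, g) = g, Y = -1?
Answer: -4197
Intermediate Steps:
Function('P')(V) = 18 (Function('P')(V) = Mul(3, 6) = 18)
Function('r')(S, v) = Add(-1, S) (Function('r')(S, v) = Add(S, -1) = Add(-1, S))
Add(-4140, Mul(-1, Function('r')(58, Function('P')(-7)))) = Add(-4140, Mul(-1, Add(-1, 58))) = Add(-4140, Mul(-1, 57)) = Add(-4140, -57) = -4197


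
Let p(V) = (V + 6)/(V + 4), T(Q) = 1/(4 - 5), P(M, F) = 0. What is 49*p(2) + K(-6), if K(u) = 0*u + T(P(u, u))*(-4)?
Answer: 208/3 ≈ 69.333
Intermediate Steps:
T(Q) = -1 (T(Q) = 1/(-1) = -1)
p(V) = (6 + V)/(4 + V)
K(u) = 4 (K(u) = 0*u - 1*(-4) = 0 + 4 = 4)
49*p(2) + K(-6) = 49*((6 + 2)/(4 + 2)) + 4 = 49*(8/6) + 4 = 49*((⅙)*8) + 4 = 49*(4/3) + 4 = 196/3 + 4 = 208/3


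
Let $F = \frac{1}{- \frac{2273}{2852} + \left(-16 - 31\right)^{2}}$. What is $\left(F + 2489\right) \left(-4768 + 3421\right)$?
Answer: $- \frac{7038171358543}{2099265} \approx -3.3527 \cdot 10^{6}$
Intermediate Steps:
$F = \frac{2852}{6297795}$ ($F = \frac{1}{\left(-2273\right) \frac{1}{2852} + \left(-47\right)^{2}} = \frac{1}{- \frac{2273}{2852} + 2209} = \frac{1}{\frac{6297795}{2852}} = \frac{2852}{6297795} \approx 0.00045286$)
$\left(F + 2489\right) \left(-4768 + 3421\right) = \left(\frac{2852}{6297795} + 2489\right) \left(-4768 + 3421\right) = \frac{15675214607}{6297795} \left(-1347\right) = - \frac{7038171358543}{2099265}$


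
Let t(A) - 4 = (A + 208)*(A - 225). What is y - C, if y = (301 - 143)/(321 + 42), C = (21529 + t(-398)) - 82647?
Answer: -20783770/363 ≈ -57256.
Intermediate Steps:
t(A) = 4 + (-225 + A)*(208 + A) (t(A) = 4 + (A + 208)*(A - 225) = 4 + (208 + A)*(-225 + A) = 4 + (-225 + A)*(208 + A))
C = 57256 (C = (21529 + (-46796 + (-398)² - 17*(-398))) - 82647 = (21529 + (-46796 + 158404 + 6766)) - 82647 = (21529 + 118374) - 82647 = 139903 - 82647 = 57256)
y = 158/363 ≈ 0.43526
y - C = 158/363 - 1*57256 = 158/363 - 57256 = -20783770/363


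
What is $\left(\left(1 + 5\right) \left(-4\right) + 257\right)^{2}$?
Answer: $54289$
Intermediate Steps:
$\left(\left(1 + 5\right) \left(-4\right) + 257\right)^{2} = \left(6 \left(-4\right) + 257\right)^{2} = \left(-24 + 257\right)^{2} = 233^{2} = 54289$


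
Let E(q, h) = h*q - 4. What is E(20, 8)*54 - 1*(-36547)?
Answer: 44971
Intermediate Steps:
E(q, h) = -4 + h*q
E(20, 8)*54 - 1*(-36547) = (-4 + 8*20)*54 - 1*(-36547) = (-4 + 160)*54 + 36547 = 156*54 + 36547 = 8424 + 36547 = 44971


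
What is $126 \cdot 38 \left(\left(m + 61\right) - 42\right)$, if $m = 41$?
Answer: $287280$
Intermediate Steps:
$126 \cdot 38 \left(\left(m + 61\right) - 42\right) = 126 \cdot 38 \left(\left(41 + 61\right) - 42\right) = 4788 \left(102 - 42\right) = 4788 \cdot 60 = 287280$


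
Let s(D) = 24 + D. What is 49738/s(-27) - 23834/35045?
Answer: -1743139712/105135 ≈ -16580.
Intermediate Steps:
49738/s(-27) - 23834/35045 = 49738/(24 - 27) - 23834/35045 = 49738/(-3) - 23834*1/35045 = 49738*(-⅓) - 23834/35045 = -49738/3 - 23834/35045 = -1743139712/105135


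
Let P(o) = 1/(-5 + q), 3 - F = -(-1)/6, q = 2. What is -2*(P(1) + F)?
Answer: -5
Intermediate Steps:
F = 17/6 (F = 3 - (-1)*(-1/6) = 3 - (-1)*(-1*⅙) = 3 - (-1)*(-1)/6 = 3 - 1*⅙ = 3 - ⅙ = 17/6 ≈ 2.8333)
P(o) = -⅓ (P(o) = 1/(-5 + 2) = 1/(-3) = -⅓)
-2*(P(1) + F) = -2*(-⅓ + 17/6) = -2*5/2 = -5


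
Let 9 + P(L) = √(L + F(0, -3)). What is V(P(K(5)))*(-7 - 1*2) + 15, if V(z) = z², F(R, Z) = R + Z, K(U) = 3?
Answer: -714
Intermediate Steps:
P(L) = -9 + √(-3 + L) (P(L) = -9 + √(L + (0 - 3)) = -9 + √(L - 3) = -9 + √(-3 + L))
V(P(K(5)))*(-7 - 1*2) + 15 = (-9 + √(-3 + 3))²*(-7 - 1*2) + 15 = (-9 + √0)²*(-7 - 2) + 15 = (-9 + 0)²*(-9) + 15 = (-9)²*(-9) + 15 = 81*(-9) + 15 = -729 + 15 = -714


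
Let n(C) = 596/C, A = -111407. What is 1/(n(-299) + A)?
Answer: -299/33311289 ≈ -8.9759e-6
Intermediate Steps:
1/(n(-299) + A) = 1/(596/(-299) - 111407) = 1/(596*(-1/299) - 111407) = 1/(-596/299 - 111407) = 1/(-33311289/299) = -299/33311289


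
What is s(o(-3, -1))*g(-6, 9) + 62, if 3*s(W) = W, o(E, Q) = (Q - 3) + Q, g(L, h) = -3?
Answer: 67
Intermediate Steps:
o(E, Q) = -3 + 2*Q (o(E, Q) = (-3 + Q) + Q = -3 + 2*Q)
s(W) = W/3
s(o(-3, -1))*g(-6, 9) + 62 = ((-3 + 2*(-1))/3)*(-3) + 62 = ((-3 - 2)/3)*(-3) + 62 = ((1/3)*(-5))*(-3) + 62 = -5/3*(-3) + 62 = 5 + 62 = 67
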